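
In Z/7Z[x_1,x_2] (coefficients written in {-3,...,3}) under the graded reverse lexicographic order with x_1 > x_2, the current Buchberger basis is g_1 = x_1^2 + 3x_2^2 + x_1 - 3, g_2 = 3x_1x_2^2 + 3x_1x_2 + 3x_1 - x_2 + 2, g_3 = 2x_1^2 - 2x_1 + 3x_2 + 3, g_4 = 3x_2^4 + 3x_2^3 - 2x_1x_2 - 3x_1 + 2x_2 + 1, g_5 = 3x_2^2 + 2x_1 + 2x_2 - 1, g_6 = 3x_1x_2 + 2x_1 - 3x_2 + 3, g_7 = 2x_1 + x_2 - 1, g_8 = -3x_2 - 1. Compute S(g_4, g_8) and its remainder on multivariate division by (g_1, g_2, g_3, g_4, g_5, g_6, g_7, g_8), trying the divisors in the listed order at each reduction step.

lcm(LM(g_4), LM(g_8)) = x_2^4.
S = (lcm/LT(g_4))·g_4 − (lcm/LT(g_8))·g_8 = 3x_2^3 - 3x_1x_2 - x_1 + 3x_2 - 2.
Reduce S modulo (g_1, g_2, g_3, g_4, g_5, g_6, g_7, g_8) in that order:
  leading term x_2^3: subtract (x_2)·g_5 from 3x_2^3 - 3x_1x_2 - x_1 + 3x_2 - 2 → 2x_1x_2 - 2x_2^2 - x_1 - 3x_2 - 2
  leading term x_1x_2: subtract (3)·g_6 from 2x_1x_2 - 2x_2^2 - x_1 - 3x_2 - 2 → -2x_2^2 - x_2 + 3
  leading term x_2^2: subtract (-3)·g_5 from -2x_2^2 - x_2 + 3 → -x_1 - 2x_2
  leading term x_1: subtract (3)·g_7 from -x_1 - 2x_2 → 2x_2 + 3
  leading term x_2: subtract (-3)·g_8 from 2x_2 + 3 → 0
The remainder is 0, so this S-polynomial contributes no new basis element.
This is the inner loop of Buchberger's algorithm — each nonzero remainder becomes a new basis element.

S(g_4, g_8) = 3x_2^3 - 3x_1x_2 - x_1 + 3x_2 - 2; remainder on division = 0.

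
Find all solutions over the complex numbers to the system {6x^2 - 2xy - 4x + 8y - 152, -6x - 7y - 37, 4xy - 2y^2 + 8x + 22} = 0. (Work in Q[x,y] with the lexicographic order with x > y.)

Compute a lex Gröbner basis by Buchberger's algorithm.
f_1 = 6x^2 - 2xy - 4x + 8y - 152, LT = x^2.
f_2 = -6x - 7y - 37, LT = x.
f_3 = 4xy + 8x - 2y^2 + 22, LT = xy.

S(f_1,f_2): lcm = x^2. S = -3/2xy - 41/6x + 4/3y - 76/3.
  leading term xy: subtract (1/4y)·f_2 from -3/2xy - 41/6x + 4/3y - 76/3 → -41/6x + 7/4y^2 + 127/12y - 76/3
  leading term x: subtract (41/36)·f_2 from -41/6x + 7/4y^2 + 127/12y - 76/3 → 7/4y^2 + 167/9y + 605/36
  leading term y^2: no divisor's leading term divides it; move 7/4y^2 to the remainder.
  leading term y: no divisor's leading term divides it; move 167/9y to the remainder.
  leading term 1: no divisor's leading term divides it; move 605/36 to the remainder.
  remainder 7/4y^2 + 167/9y + 605/36 ≠ 0; add h_4 = 7/4y^2 + 167/9y + 605/36 to the basis.

S(f_1,f_3): lcm = x^2y. S = -2x^2 + 1/6xy^2 - 2/3xy - 11/2x + 4/3y^2 - 76/3y.
  leading term x^2: subtract (-1/3)·f_1 from -2x^2 + 1/6xy^2 - 2/3xy - 11/2x + 4/3y^2 - 76/3y → 1/6xy^2 - 4/3xy - 41/6x + 4/3y^2 - 68/3y - 152/3
  leading term xy^2: subtract (-1/36y^2)·f_2 from 1/6xy^2 - 4/3xy - 41/6x + 4/3y^2 - 68/3y - 152/3 → -4/3xy - 41/6x - 7/36y^3 + 11/36y^2 - 68/3y - 152/3
  leading term xy: subtract (2/9y)·f_2 from -4/3xy - 41/6x - 7/36y^3 + 11/36y^2 - 68/3y - 152/3 → -41/6x - 7/36y^3 + 67/36y^2 - 130/9y - 152/3
  leading term x: subtract (41/36)·f_2 from -41/6x - 7/36y^3 + 67/36y^2 - 130/9y - 152/3 → -7/36y^3 + 67/36y^2 - 233/36y - 307/36
  leading term y^3: subtract (-1/9y)·h_4 from -7/36y^3 + 67/36y^2 - 233/36y - 307/36 → 1271/324y^2 - 373/81y - 307/36
  leading term y^2: subtract (1271/567)·h_4 from 1271/324y^2 - 373/81y - 307/36 → -235756/5103y - 235756/5103
  leading term y: no divisor's leading term divides it; move -235756/5103y to the remainder.
  leading term 1: no divisor's leading term divides it; move -235756/5103 to the remainder.
  remainder -235756/5103y - 235756/5103 ≠ 0; add h_5 = -235756/5103y - 235756/5103 to the basis.

The other S-polynomials (S(f_2,f_3), S(f_1,h_4), S(f_2,h_4), S(f_3,h_4), S(f_1,h_5), S(f_2,h_5), S(f_3,h_5), S(h_4,h_5)) all reduce to 0 modulo the current basis, so we have a Gröbner basis.
Inter-reduce: drop elements whose leading term is divisible by another's, tail-reduce, and make monic.
Reduced Gröbner basis: {x + 5, y + 1}.

From the last basis element, y + 1 = 0, so y takes values in {-1}. Each choice, substituted upward through the basis, yields the corresponding point(s) of the solution set.
  y = -1: the earlier basis element becomes x + 5 = 0, giving x = -5 — point (-5, -1).
Each listed point satisfies every original equation (direct substitution).
This is the nonlinear analogue of row-reducing a linear system.

{(-5, -1)}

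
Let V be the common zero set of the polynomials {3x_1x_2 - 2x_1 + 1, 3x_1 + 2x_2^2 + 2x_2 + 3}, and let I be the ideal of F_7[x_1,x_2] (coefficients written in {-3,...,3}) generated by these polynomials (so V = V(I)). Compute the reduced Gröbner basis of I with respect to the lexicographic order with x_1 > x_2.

f_1 = 3x_1x_2 - 2x_1 + 1, LT = x_1x_2.
f_2 = 3x_1 + 2x_2^2 + 2x_2 + 3, LT = x_1.

S(f_1,f_2): lcm = x_1x_2. S = -3x_1 - 3x_2^3 - 3x_2^2 - x_2 - 2.
  leading term x_1: subtract (-1)·f_2 from -3x_1 - 3x_2^3 - 3x_2^2 - x_2 - 2 → -3x_2^3 - x_2^2 + x_2 + 1
  leading term x_2^3: no divisor's leading term divides it; move -3x_2^3 to the remainder.
  leading term x_2^2: no divisor's leading term divides it; move -x_2^2 to the remainder.
  leading term x_2: no divisor's leading term divides it; move x_2 to the remainder.
  leading term 1: no divisor's leading term divides it; move 1 to the remainder.
  remainder -3x_2^3 - x_2^2 + x_2 + 1 ≠ 0; add g_3 = -3x_2^3 - x_2^2 + x_2 + 1 to the basis.

The other S-polynomials (S(f_1,g_3), S(f_2,g_3)) all reduce to 0 modulo the current basis, so we have a Gröbner basis.
Inter-reduce: drop elements whose leading term is divisible by another's, tail-reduce, and make monic.

G = {x_1 + 3x_2^2 + 3x_2 + 1, x_2^3 - 2x_2^2 + 2x_2 + 2}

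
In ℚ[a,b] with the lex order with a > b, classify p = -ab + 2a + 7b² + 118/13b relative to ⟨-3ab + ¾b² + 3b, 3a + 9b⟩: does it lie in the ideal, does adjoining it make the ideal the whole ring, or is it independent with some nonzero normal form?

First compute the reduced Gröbner basis of I by Buchberger's algorithm.
f_1 = -3ab + ¾b² + 3b, LT = ab.
f_2 = 3a + 9b, LT = a.

S(f_1,f_2): lcm = ab. S = -13/4b² - b.
  leading term b²: no divisor's leading term divides it; move -13/4b² to the remainder.
  leading term b: no divisor's leading term divides it; move -b to the remainder.
  remainder -13/4b² - b ≠ 0; add h_3 = -13/4b² - b to the basis.

The other S-polynomials (S(f_1,h_3), S(f_2,h_3)) all reduce to 0 modulo the current basis, so we have a Gröbner basis.
Inter-reduce: drop elements whose leading term is divisible by another's, tail-reduce, and make monic.
Reduced Gröbner basis: {a + 3b, b² + 4/13b}.
Label its elements g_1 = a + 3b, g_2 = b² + 4/13b.

Reduce p = -ab + 2a + 7b² + 118/13b modulo G:
  leading term ab: subtract (-b)·g_1 from -ab + 2a + 7b² + 118/13b → 2a + 10b² + 118/13b
  leading term a: subtract (2)·g_1 from 2a + 10b² + 118/13b → 10b² + 40/13b
  leading term b²: subtract (10)·g_2 from 10b² + 40/13b → 0
  normal form = 0.
Since the normal form is 0, p ∈ I.

Ideal membership is decidable via reduction modulo a Gröbner basis.

-ab + 2a + 7b² + 118/13b lies in I (it reduces to 0).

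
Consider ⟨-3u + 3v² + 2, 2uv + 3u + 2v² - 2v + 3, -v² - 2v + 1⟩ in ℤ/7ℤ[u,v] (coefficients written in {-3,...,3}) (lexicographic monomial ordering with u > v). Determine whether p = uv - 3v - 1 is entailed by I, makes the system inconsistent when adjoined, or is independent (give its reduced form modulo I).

uv - 3v - 1 lies in I (it reduces to 0).

First compute the reduced Gröbner basis of I by Buchberger's algorithm.
f_1 = -3u + 3v² + 2, LT = u.
f_2 = 2uv + 3u + 2v² - 2v + 3, LT = uv.
f_3 = -v² - 2v + 1, LT = v².

S(f_1,f_2): lcm = uv. S = 2u - v³ - v² - 2v + 2.
  leading term u: subtract (-3)·f_1 from 2u - v³ - v² - 2v + 2 → -v³ + v² - 2v + 1
  leading term v³: subtract (v)·f_3 from -v³ + v² - 2v + 1 → 3v² - 3v + 1
  leading term v²: subtract (-3)·f_3 from 3v² - 3v + 1 → -2v - 3
  leading term v: no divisor's leading term divides it; move -2v to the remainder.
  leading term 1: no divisor's leading term divides it; move -3 to the remainder.
  remainder -2v - 3 ≠ 0; add h_4 = -2v - 3 to the basis.

The other S-polynomials (S(f_1,f_3), S(f_2,f_3), S(f_1,h_4), S(f_2,h_4), S(f_3,h_4)) all reduce to 0 modulo the current basis, so we have a Gröbner basis.
Inter-reduce: drop elements whose leading term is divisible by another's, tail-reduce, and make monic.
Reduced Gröbner basis: {u, v - 2}.
Label its elements g_1 = u, g_2 = v - 2.

Reduce p = uv - 3v - 1 modulo G:
  leading term uv: subtract (v)·g_1 from uv - 3v - 1 → -3v - 1
  leading term v: subtract (-3)·g_2 from -3v - 1 → 0
  normal form = 0.
Since the normal form is 0, p ∈ I.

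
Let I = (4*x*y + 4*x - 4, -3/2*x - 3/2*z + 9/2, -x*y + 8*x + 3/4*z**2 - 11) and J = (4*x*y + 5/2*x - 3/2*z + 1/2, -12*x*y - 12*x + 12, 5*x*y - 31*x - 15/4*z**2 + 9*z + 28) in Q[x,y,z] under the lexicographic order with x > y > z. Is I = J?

Yes, the ideals are equal.

Two ideals are equal iff their reduced Gröbner bases coincide (the reduced basis is unique for a fixed ordering).
Buchberger on the first generating set:
f_1 = 4*x*y + 4*x - 4, LT = x*y.
f_2 = -3/2*x - 3/2*z + 9/2, LT = x.
f_3 = -x*y + 8*x + 3/4*z**2 - 11, LT = x*y.

S(f_1,f_2): lcm = x*y. S = x - y*z + 3*y - 1.
  leading term x: subtract (-2/3)·f_2 from x - y*z + 3*y - 1 → -y*z + 3*y - z + 2
  leading term y*z: no divisor's leading term divides it; move -y*z to the remainder.
  leading term y: no divisor's leading term divides it; move 3*y to the remainder.
  leading term z: no divisor's leading term divides it; move -z to the remainder.
  leading term 1: no divisor's leading term divides it; move 2 to the remainder.
  remainder -y*z + 3*y - z + 2 ≠ 0; add g_4 = -y*z + 3*y - z + 2 to the basis.

S(f_1,f_3): lcm = x*y. S = 9*x + 3/4*z**2 - 12.
  leading term x: subtract (-6)·f_2 from 9*x + 3/4*z**2 - 12 → 3/4*z**2 - 9*z + 15
  leading term z**2: no divisor's leading term divides it; move 3/4*z**2 to the remainder.
  leading term z: no divisor's leading term divides it; move -9*z to the remainder.
  leading term 1: no divisor's leading term divides it; move 15 to the remainder.
  remainder 3/4*z**2 - 9*z + 15 ≠ 0; add g_5 = 3/4*z**2 - 9*z + 15 to the basis.

S(g_4,g_5): lcm = y*z**2. S = 9*y*z - 20*y + z**2 - 2*z.
  leading term y*z: subtract (-9)·g_4 from 9*y*z - 20*y + z**2 - 2*z → 7*y + z**2 - 11*z + 18
  leading term y: no divisor's leading term divides it; move 7*y to the remainder.
  leading term z**2: subtract (4/3)·g_5 from z**2 - 11*z + 18 → z - 2
  leading term z: no divisor's leading term divides it; move z to the remainder.
  leading term 1: no divisor's leading term divides it; move -2 to the remainder.
  remainder 7*y + z - 2 ≠ 0; add g_6 = 7*y + z - 2 to the basis.

The other S-polynomials (S(f_2,f_3), S(f_1,g_4), S(f_2,g_4), S(f_3,g_4), S(f_1,g_5), S(f_2,g_5), S(f_3,g_5), S(f_1,g_6), S(f_2,g_6), S(f_3,g_6), S(g_4,g_6), S(g_5,g_6)) all reduce to 0 modulo the current basis, so we have a Gröbner basis.
Inter-reduce: drop elements whose leading term is divisible by another's, tail-reduce, and make monic.
Reduced Gröbner basis: {x + z - 3, y + 1/7*z - 2/7, z**2 - 12*z + 20}.

Buchberger on the second generating set:
h_1 = 4*x*y + 5/2*x - 3/2*z + 1/2, LT = x*y.
h_2 = -12*x*y - 12*x + 12, LT = x*y.
h_3 = 5*x*y - 31*x - 15/4*z**2 + 9*z + 28, LT = x*y.

S(h_1,h_2): lcm = x*y. S = -3/8*x - 3/8*z + 9/8.
  leading term x: no divisor's leading term divides it; move -3/8*x to the remainder.
  leading term z: no divisor's leading term divides it; move -3/8*z to the remainder.
  leading term 1: no divisor's leading term divides it; move 9/8 to the remainder.
  remainder -3/8*x - 3/8*z + 9/8 ≠ 0; add k_4 = -3/8*x - 3/8*z + 9/8 to the basis.

S(h_1,h_3): lcm = x*y. S = 273/40*x + 3/4*z**2 - 87/40*z - 219/40.
  leading term x: subtract (-91/5)·k_4 from 273/40*x + 3/4*z**2 - 87/40*z - 219/40 → 3/4*z**2 - 9*z + 15
  leading term z**2: no divisor's leading term divides it; move 3/4*z**2 to the remainder.
  leading term z: no divisor's leading term divides it; move -9*z to the remainder.
  leading term 1: no divisor's leading term divides it; move 15 to the remainder.
  remainder 3/4*z**2 - 9*z + 15 ≠ 0; add k_5 = 3/4*z**2 - 9*z + 15 to the basis.

S(h_1,k_4): lcm = x*y. S = 5/8*x - y*z + 3*y - 3/8*z + 1/8.
  leading term x: subtract (-5/3)·k_4 from 5/8*x - y*z + 3*y - 3/8*z + 1/8 → -y*z + 3*y - z + 2
  leading term y*z: no divisor's leading term divides it; move -y*z to the remainder.
  leading term y: no divisor's leading term divides it; move 3*y to the remainder.
  leading term z: no divisor's leading term divides it; move -z to the remainder.
  leading term 1: no divisor's leading term divides it; move 2 to the remainder.
  remainder -y*z + 3*y - z + 2 ≠ 0; add k_6 = -y*z + 3*y - z + 2 to the basis.

S(k_5,k_6): lcm = y*z**2. S = -9*y*z + 20*y - z**2 + 2*z.
  leading term y*z: subtract (9)·k_6 from -9*y*z + 20*y - z**2 + 2*z → -7*y - z**2 + 11*z - 18
  leading term y: no divisor's leading term divides it; move -7*y to the remainder.
  leading term z**2: subtract (-4/3)·k_5 from -z**2 + 11*z - 18 → -z + 2
  leading term z: no divisor's leading term divides it; move -z to the remainder.
  leading term 1: no divisor's leading term divides it; move 2 to the remainder.
  remainder -7*y - z + 2 ≠ 0; add k_7 = -7*y - z + 2 to the basis.

The other S-polynomials (S(h_2,h_3), S(h_2,k_4), S(h_3,k_4), S(h_1,k_5), S(h_2,k_5), S(h_3,k_5), S(k_4,k_5), S(h_1,k_6), S(h_2,k_6), S(h_3,k_6), S(k_4,k_6), S(h_1,k_7), S(h_2,k_7), S(h_3,k_7), S(k_4,k_7), S(k_5,k_7), S(k_6,k_7)) all reduce to 0 modulo the current basis, so we have a Gröbner basis.
Inter-reduce: drop elements whose leading term is divisible by another's, tail-reduce, and make monic.
Reduced Gröbner basis: {x + z - 3, y + 1/7*z - 2/7, z**2 - 12*z + 20}.

Same reduced basis, so the two generating sets span the same ideal.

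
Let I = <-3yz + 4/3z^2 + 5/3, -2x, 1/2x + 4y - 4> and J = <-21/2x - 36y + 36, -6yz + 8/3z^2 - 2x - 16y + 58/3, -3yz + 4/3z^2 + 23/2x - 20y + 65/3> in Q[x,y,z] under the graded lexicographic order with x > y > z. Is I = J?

For a fixed monomial order, each ideal has a unique reduced Gröbner basis; comparing bases decides equality.
Buchberger on the first generating set:
f_1 = -3yz + 4/3z^2 + 5/3, LT = yz.
f_2 = -2x, LT = x.
f_3 = 1/2x + 4y - 4, LT = x.

S(f_2,f_3): lcm = x. S = -8y + 8.
  leading term y: no divisor's leading term divides it; move -8y to the remainder.
  leading term 1: no divisor's leading term divides it; move 8 to the remainder.
  remainder -8y + 8 ≠ 0; add g_4 = -8y + 8 to the basis.

S(f_1,g_4): lcm = yz. S = -4/9z^2 + z - 5/9.
  leading term z^2: no divisor's leading term divides it; move -4/9z^2 to the remainder.
  leading term z: no divisor's leading term divides it; move z to the remainder.
  leading term 1: no divisor's leading term divides it; move -5/9 to the remainder.
  remainder -4/9z^2 + z - 5/9 ≠ 0; add g_5 = -4/9z^2 + z - 5/9 to the basis.

The other S-polynomials (S(f_1,f_2), S(f_1,f_3), S(f_2,g_4), S(f_3,g_4), S(f_1,g_5), S(f_2,g_5), S(f_3,g_5), S(g_4,g_5)) all reduce to 0 modulo the current basis, so we have a Gröbner basis.
Inter-reduce: drop elements whose leading term is divisible by another's, tail-reduce, and make monic.
Reduced Gröbner basis: {z^2 - 9/4z + 5/4, x, y - 1}.

Buchberger on the second generating set:
h_1 = -21/2x - 36y + 36, LT = x.
h_2 = -6yz + 8/3z^2 - 2x - 16y + 58/3, LT = yz.
h_3 = -3yz + 4/3z^2 + 23/2x - 20y + 65/3, LT = yz.

S(h_2,h_3): lcm = yz. S = 25/6x - 4y + 4.
  leading term x: subtract (-25/63)·h_1 from 25/6x - 4y + 4 → -128/7y + 128/7
  leading term y: no divisor's leading term divides it; move -128/7y to the remainder.
  leading term 1: no divisor's leading term divides it; move 128/7 to the remainder.
  remainder -128/7y + 128/7 ≠ 0; add k_4 = -128/7y + 128/7 to the basis.

S(h_2,k_4): lcm = yz. S = -4/9z^2 + 1/3x + 8/3y + z - 29/9.
  leading term z^2: no divisor's leading term divides it; move -4/9z^2 to the remainder.
  leading term x: subtract (-2/63)·h_1 from 1/3x + 8/3y + z - 29/9 → 32/21y + z - 131/63
  leading term y: subtract (-1/12)·k_4 from 32/21y + z - 131/63 → z - 5/9
  leading term z: no divisor's leading term divides it; move z to the remainder.
  leading term 1: no divisor's leading term divides it; move -5/9 to the remainder.
  remainder -4/9z^2 + z - 5/9 ≠ 0; add k_5 = -4/9z^2 + z - 5/9 to the basis.

The other S-polynomials (S(h_1,h_2), S(h_1,h_3), S(h_1,k_4), S(h_3,k_4), S(h_1,k_5), S(h_2,k_5), S(h_3,k_5), S(k_4,k_5)) all reduce to 0 modulo the current basis, so we have a Gröbner basis.
Inter-reduce: drop elements whose leading term is divisible by another's, tail-reduce, and make monic.
Reduced Gröbner basis: {z^2 - 9/4z + 5/4, x, y - 1}.

These coincide, so the ideals are equal.

Yes, the ideals are equal.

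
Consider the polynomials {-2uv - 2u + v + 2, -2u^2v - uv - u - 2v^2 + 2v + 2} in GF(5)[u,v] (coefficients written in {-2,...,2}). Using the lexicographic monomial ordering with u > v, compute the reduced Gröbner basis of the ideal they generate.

G = {u - 2v^3 - v^2 + v, v^4 - v^3 - 2v + 2}

f_1 = -2uv - 2u + v + 2, LT = uv.
f_2 = -2u^2v - uv - u - 2v^2 + 2v + 2, LT = u^2v.

S(f_1,f_2): lcm = u^2v. S = u^2 - uv + u - v^2 + v + 1.
  leading term u^2: no divisor's leading term divides it; move u^2 to the remainder.
  leading term uv: subtract (-2)·f_1 from -uv + u - v^2 + v + 1 → 2u - v^2 - 2v
  leading term u: no divisor's leading term divides it; move 2u to the remainder.
  leading term v^2: no divisor's leading term divides it; move -v^2 to the remainder.
  leading term v: no divisor's leading term divides it; move -2v to the remainder.
  remainder u^2 + 2u - v^2 - 2v ≠ 0; add g_3 = u^2 + 2u - v^2 - 2v to the basis.

S(f_1,g_3): lcm = u^2v. S = u^2 - u + v^3 + 2v^2.
  leading term u^2: subtract (1)·g_3 from u^2 - u + v^3 + 2v^2 → 2u + v^3 - 2v^2 + 2v
  leading term u: no divisor's leading term divides it; move 2u to the remainder.
  leading term v^3: no divisor's leading term divides it; move v^3 to the remainder.
  leading term v^2: no divisor's leading term divides it; move -2v^2 to the remainder.
  leading term v: no divisor's leading term divides it; move 2v to the remainder.
  remainder 2u + v^3 - 2v^2 + 2v ≠ 0; add g_4 = 2u + v^3 - 2v^2 + 2v to the basis.

S(f_2,g_3): lcm = u^2v. S = uv - 2u + v^3 - 2v^2 - v - 1.
  leading term uv: subtract (2)·f_1 from uv - 2u + v^3 - 2v^2 - v - 1 → 2u + v^3 - 2v^2 + 2v
  leading term u: subtract (1)·g_4 from 2u + v^3 - 2v^2 + 2v → 0
  remainder 0.

S(f_1,g_4): lcm = uv. S = u + 2v^4 + v^3 - v^2 + 2v - 1.
  leading term u: subtract (-2)·g_4 from u + 2v^4 + v^3 - v^2 + 2v - 1 → 2v^4 - 2v^3 + v - 1
  leading term v^4: no divisor's leading term divides it; move 2v^4 to the remainder.
  leading term v^3: no divisor's leading term divides it; move -2v^3 to the remainder.
  leading term v: no divisor's leading term divides it; move v to the remainder.
  leading term 1: no divisor's leading term divides it; move -1 to the remainder.
  remainder 2v^4 - 2v^3 + v - 1 ≠ 0; add g_5 = 2v^4 - 2v^3 + v - 1 to the basis.

S(f_2,g_4): lcm = u^2v. S = 2uv^4 + uv^3 - uv^2 - 2uv - 2u + v^2 - v - 1.
  leading term uv^4: subtract (-v^3)·f_1 from 2uv^4 + uv^3 - uv^2 - 2uv - 2u + v^2 - v - 1 → -uv^3 - uv^2 - 2uv - 2u + v^4 + 2v^3 + v^2 - v - 1
  leading term uv^3: subtract (-2v^2)·f_1 from -uv^3 - uv^2 - 2uv - 2u + v^4 + 2v^3 + v^2 - v - 1 → -2uv - 2u + v^4 - v^3 - v - 1
  leading term uv: subtract (1)·f_1 from -2uv - 2u + v^4 - v^3 - v - 1 → v^4 - v^3 - 2v + 2
  leading term v^4: subtract (-2)·g_5 from v^4 - v^3 - 2v + 2 → 0
  remainder 0.

S(g_3,g_4): lcm = u^2. S = 2uv^3 + uv^2 - uv + 2u - v^2 - 2v.
  leading term uv^3: subtract (-v^2)·f_1 from 2uv^3 + uv^2 - uv + 2u - v^2 - 2v → -uv^2 - uv + 2u + v^3 + v^2 - 2v
  leading term uv^2: subtract (-2v)·f_1 from -uv^2 - uv + 2u + v^3 + v^2 - 2v → 2u + v^3 - 2v^2 + 2v
  leading term u: subtract (1)·g_4 from 2u + v^3 - 2v^2 + 2v → 0
  remainder 0.

S(f_1,g_5): lcm = uv^4. S = 2uv^3 + 2uv - 2u + 2v^4 - v^3.
  leading term uv^3: subtract (-v^2)·f_1 from 2uv^3 + 2uv - 2u + 2v^4 - v^3 → -2uv^2 + 2uv - 2u + 2v^4 + 2v^2
  leading term uv^2: subtract (v)·f_1 from -2uv^2 + 2uv - 2u + 2v^4 + 2v^2 → -uv - 2u + 2v^4 + v^2 - 2v
  leading term uv: subtract (-2)·f_1 from -uv - 2u + 2v^4 + v^2 - 2v → -u + 2v^4 + v^2 - 1
  leading term u: subtract (2)·g_4 from -u + 2v^4 + v^2 - 1 → 2v^4 - 2v^3 + v - 1
  leading term v^4: subtract (1)·g_5 from 2v^4 - 2v^3 + v - 1 → 0
  remainder 0.

S(f_2,g_5): lcm = u^2v^4. S = u^2v^3 + 2u^2v - 2u^2 - 2uv^4 - 2uv^3 + v^5 - v^4 - v^3.
  leading term u^2v^3: subtract (2uv^2)·f_1 from u^2v^3 + 2u^2v - 2u^2 - 2uv^4 - 2uv^3 + v^5 - v^4 - v^3 → -u^2v^2 + 2u^2v - 2u^2 - 2uv^4 + uv^3 + uv^2 + v^5 - v^4 - v^3
  leading term u^2v^2: subtract (-2uv)·f_1 from -u^2v^2 + 2u^2v - 2u^2 - 2uv^4 + uv^3 + uv^2 + v^5 - v^4 - v^3 → -2u^2v - 2u^2 - 2uv^4 + uv^3 - 2uv^2 - uv + v^5 - v^4 - v^3
  leading term u^2v: subtract (u)·f_1 from -2u^2v - 2u^2 - 2uv^4 + uv^3 - 2uv^2 - uv + v^5 - v^4 - v^3 → -2uv^4 + uv^3 - 2uv^2 - 2uv - 2u + v^5 - v^4 - v^3
  leading term uv^4: subtract (v^3)·f_1 from -2uv^4 + uv^3 - 2uv^2 - 2uv - 2u + v^5 - v^4 - v^3 → -2uv^3 - 2uv^2 - 2uv - 2u + v^5 - 2v^4 + 2v^3
  leading term uv^3: subtract (v^2)·f_1 from -2uv^3 - 2uv^2 - 2uv - 2u + v^5 - 2v^4 + 2v^3 → -2uv - 2u + v^5 - 2v^4 + v^3 - 2v^2
  leading term uv: subtract (1)·f_1 from -2uv - 2u + v^5 - 2v^4 + v^3 - 2v^2 → v^5 - 2v^4 + v^3 - 2v^2 - v - 2
  leading term v^5: subtract (-2v)·g_5 from v^5 - 2v^4 + v^3 - 2v^2 - v - 2 → -v^4 + v^3 + 2v - 2
  leading term v^4: subtract (2)·g_5 from -v^4 + v^3 + 2v - 2 → 0
  remainder 0.

S(g_3,g_5): leading monomials are coprime, so the S-polynomial reduces to 0 (Buchberger's first criterion).
S(g_4,g_5): leading monomials are coprime, so the S-polynomial reduces to 0 (Buchberger's first criterion).
Every S-polynomial of the final basis reduces to 0, so we have a Gröbner basis.
Inter-reduce: drop elements whose leading term is divisible by another's, tail-reduce, and make monic.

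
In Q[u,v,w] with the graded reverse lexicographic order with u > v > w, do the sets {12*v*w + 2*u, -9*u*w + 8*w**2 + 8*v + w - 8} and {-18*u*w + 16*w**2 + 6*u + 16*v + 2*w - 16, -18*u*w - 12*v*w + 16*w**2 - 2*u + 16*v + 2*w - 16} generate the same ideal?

No, the ideals differ.

Equality of ideals is decidable: compute both reduced Gröbner bases (unique for the ordering) and check whether they agree.
Buchberger on the first generating set:
f_1 = 12*v*w + 2*u, LT = v*w.
f_2 = -9*u*w + 8*w**2 + 8*v + w - 8, LT = u*w.

S(f_1,f_2): lcm = u*v*w. S = 8/9*v*w**2 + 1/6*u**2 + 8/9*v**2 + 1/9*v*w - 8/9*v.
  leading term v*w**2: subtract (2/27*w)·f_1 from 8/9*v*w**2 + 1/6*u**2 + 8/9*v**2 + 1/9*v*w - 8/9*v → 1/6*u**2 + 8/9*v**2 - 4/27*u*w + 1/9*v*w - 8/9*v
  leading term u**2: no divisor's leading term divides it; move 1/6*u**2 to the remainder.
  leading term v**2: no divisor's leading term divides it; move 8/9*v**2 to the remainder.
  leading term u*w: subtract (4/243)·f_2 from -4/27*u*w + 1/9*v*w - 8/9*v → 1/9*v*w - 32/243*w**2 - 248/243*v - 4/243*w + 32/243
  leading term v*w: subtract (1/108)·f_1 from 1/9*v*w - 32/243*w**2 - 248/243*v - 4/243*w + 32/243 → -32/243*w**2 - 1/54*u - 248/243*v - 4/243*w + 32/243
  leading term w**2: no divisor's leading term divides it; move -32/243*w**2 to the remainder.
  leading term u: no divisor's leading term divides it; move -1/54*u to the remainder.
  leading term v: no divisor's leading term divides it; move -248/243*v to the remainder.
  leading term w: no divisor's leading term divides it; move -4/243*w to the remainder.
  leading term 1: no divisor's leading term divides it; move 32/243 to the remainder.
  remainder 1/6*u**2 + 8/9*v**2 - 32/243*w**2 - 1/54*u - 248/243*v - 4/243*w + 32/243 ≠ 0; add g_3 = 1/6*u**2 + 8/9*v**2 - 32/243*w**2 - 1/54*u - 248/243*v - 4/243*w + 32/243 to the basis.

The other S-polynomials (S(f_1,g_3), S(f_2,g_3)) all reduce to 0 modulo the current basis, so we have a Gröbner basis.
Inter-reduce: drop elements whose leading term is divisible by another's, tail-reduce, and make monic.
Reduced Gröbner basis: {u**2 + 16/3*v**2 - 64/81*w**2 - 1/9*u - 496/81*v - 8/81*w + 64/81, u*w - 8/9*w**2 - 8/9*v - 1/9*w + 8/9, v*w + 1/6*u}.

Buchberger on the second generating set:
h_1 = -18*u*w + 16*w**2 + 6*u + 16*v + 2*w - 16, LT = u*w.
h_2 = -18*u*w - 12*v*w + 16*w**2 - 2*u + 16*v + 2*w - 16, LT = u*w.

S(h_1,h_2): lcm = u*w. S = -2/3*v*w - 4/9*u.
  leading term v*w: no divisor's leading term divides it; move -2/3*v*w to the remainder.
  leading term u: no divisor's leading term divides it; move -4/9*u to the remainder.
  remainder -2/3*v*w - 4/9*u ≠ 0; add k_3 = -2/3*v*w - 4/9*u to the basis.

S(h_1,k_3): lcm = u*v*w. S = -8/9*v*w**2 - 2/3*u**2 - 1/3*u*v - 8/9*v**2 - 1/9*v*w + 8/9*v.
  leading term v*w**2: subtract (4/3*w)·k_3 from -8/9*v*w**2 - 2/3*u**2 - 1/3*u*v - 8/9*v**2 - 1/9*v*w + 8/9*v → -2/3*u**2 - 1/3*u*v - 8/9*v**2 + 16/27*u*w - 1/9*v*w + 8/9*v
  leading term u**2: no divisor's leading term divides it; move -2/3*u**2 to the remainder.
  leading term u*v: no divisor's leading term divides it; move -1/3*u*v to the remainder.
  leading term v**2: no divisor's leading term divides it; move -8/9*v**2 to the remainder.
  leading term u*w: subtract (-8/243)·h_1 from 16/27*u*w - 1/9*v*w + 8/9*v → -1/9*v*w + 128/243*w**2 + 16/81*u + 344/243*v + 16/243*w - 128/243
  leading term v*w: subtract (1/6)·k_3 from -1/9*v*w + 128/243*w**2 + 16/81*u + 344/243*v + 16/243*w - 128/243 → 128/243*w**2 + 22/81*u + 344/243*v + 16/243*w - 128/243
  leading term w**2: no divisor's leading term divides it; move 128/243*w**2 to the remainder.
  leading term u: no divisor's leading term divides it; move 22/81*u to the remainder.
  leading term v: no divisor's leading term divides it; move 344/243*v to the remainder.
  leading term w: no divisor's leading term divides it; move 16/243*w to the remainder.
  leading term 1: no divisor's leading term divides it; move -128/243 to the remainder.
  remainder -2/3*u**2 - 1/3*u*v - 8/9*v**2 + 128/243*w**2 + 22/81*u + 344/243*v + 16/243*w - 128/243 ≠ 0; add k_4 = -2/3*u**2 - 1/3*u*v - 8/9*v**2 + 128/243*w**2 + 22/81*u + 344/243*v + 16/243*w - 128/243 to the basis.

The other S-polynomials (S(h_2,k_3), S(h_1,k_4), S(h_2,k_4), S(k_3,k_4)) all reduce to 0 modulo the current basis, so we have a Gröbner basis.
Inter-reduce: drop elements whose leading term is divisible by another's, tail-reduce, and make monic.
Reduced Gröbner basis: {u**2 + 1/2*u*v + 4/3*v**2 - 64/81*w**2 - 11/27*u - 172/81*v - 8/81*w + 64/81, u*w - 8/9*w**2 - 1/3*u - 8/9*v - 1/9*w + 8/9, v*w + 2/3*u}.

These differ, so the ideals are not equal.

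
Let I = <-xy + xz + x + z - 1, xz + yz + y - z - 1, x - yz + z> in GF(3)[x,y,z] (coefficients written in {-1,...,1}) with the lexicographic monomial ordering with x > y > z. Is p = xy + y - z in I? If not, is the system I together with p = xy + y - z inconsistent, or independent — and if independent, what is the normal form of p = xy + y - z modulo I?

xy + y - z lies in I (it reduces to 0).

First compute the reduced Gröbner basis of I by Buchberger's algorithm.
f_1 = -xy + xz + x + z - 1, LT = xy.
f_2 = xz + yz + y - z - 1, LT = xz.
f_3 = x - yz + z, LT = x.

S(f_1,f_2): lcm = xyz. S = -xz^{2} - xz - y^{2}z - y^{2} + yz + y - z^{2} + z.
  reduce S modulo (f_1, f_2, f_3):
  remainder -y^{2}z - y^{2} + yz^{2} - y + z^{2} - z - 1 ≠ 0; add h_4 = -y^{2}z - y^{2} + yz^{2} - y + z^{2} - z - 1 to the basis.

S(f_1,f_3): lcm = xy. S = -xz - x + y^{2}z - yz - z + 1.
  reduce S modulo (f_1, f_2, f_3, h_4):
  remainder -y^{2} + yz^{2} - yz + z^{2} + z - 1 ≠ 0; add h_5 = -y^{2} + yz^{2} - yz + z^{2} + z - 1 to the basis.

S(f_2,f_3): lcm = xz. S = yz^{2} + yz + y - z^{2} - z - 1.
  reduce S modulo (f_1, f_2, f_3, h_4, h_5):
  remainder yz^{2} + yz + y - z^{2} - z - 1 ≠ 0; add h_6 = yz^{2} + yz + y - z^{2} - z - 1 to the basis.

S(f_1,h_5): lcm = xy^{2}. S = xyz^{2} + xyz - xy + xz^{2} + xz - x - yz + y.
  reduce S modulo (f_1, f_2, f_3, h_4, h_5, h_6):
  remainder z^{3} - 1 ≠ 0; add h_7 = z^{3} - 1 to the basis.

The other S-polynomials (S(f_1,h_4), S(f_2,h_4), S(f_3,h_4), S(f_2,h_5), S(f_3,h_5), S(h_4,h_5), S(f_1,h_6), S(f_2,h_6), S(f_3,h_6), S(h_4,h_6), S(h_5,h_6), S(f_1,h_7), S(f_2,h_7), S(f_3,h_7), S(h_4,h_7), S(h_5,h_7), S(h_6,h_7)) all reduce to 0 modulo the current basis, so we have a Gröbner basis.
Inter-reduce: drop elements whose leading term is divisible by another's, tail-reduce, and make monic.
Reduced Gröbner basis: {x - yz + z, y^{2} - yz + y + z^{2} + z, yz^{2} + yz + y - z^{2} - z - 1, z^{3} - 1}.
Label its elements g_1 = x - yz + z, g_2 = y^{2} - yz + y + z^{2} + z, g_3 = yz^{2} + yz + y - z^{2} - z - 1, g_4 = z^{3} - 1.

Reduce p = xy + y - z modulo G:
  leading term xy: subtract (y)·g_1 from xy + y - z → y^{2}z - yz + y - z
  leading term y^{2}z: subtract (z)·g_2 from y^{2}z - yz + y - z → yz^{2} + yz + y - z^{3} - z^{2} - z
  leading term yz^{2}: subtract (1)·g_3 from yz^{2} + yz + y - z^{3} - z^{2} - z → -z^{3} + 1
  leading term z^{3}: subtract (-1)·g_4 from -z^{3} + 1 → 0
  normal form = 0.
Since the normal form is 0, p ∈ I.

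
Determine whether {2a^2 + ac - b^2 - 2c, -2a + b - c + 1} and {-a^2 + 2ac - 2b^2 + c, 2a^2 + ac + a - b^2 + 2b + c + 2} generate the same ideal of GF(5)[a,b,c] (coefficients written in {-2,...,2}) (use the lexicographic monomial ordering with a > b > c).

Since reduced Gröbner bases are canonical representatives of ideals under a given ordering, it suffices to compute and compare them.
Buchberger on the first generating set:
f_1 = 2a^2 + ac - b^2 - 2c, LT = a^2.
f_2 = -2a + b - c + 1, LT = a.

S(f_1,f_2): lcm = a^2. S = -2ab - 2a + 2b^2 - c.
  leading term ab: subtract (b)·f_2 from -2ab - 2a + 2b^2 - c → -2a + b^2 + bc - b - c
  leading term a: subtract (1)·f_2 from -2a + b^2 + bc - b - c → b^2 + bc - 2b - 1
  leading term b^2: no divisor's leading term divides it; move b^2 to the remainder.
  leading term bc: no divisor's leading term divides it; move bc to the remainder.
  leading term b: no divisor's leading term divides it; move -2b to the remainder.
  leading term 1: no divisor's leading term divides it; move -1 to the remainder.
  remainder b^2 + bc - 2b - 1 ≠ 0; add g_3 = b^2 + bc - 2b - 1 to the basis.

The other S-polynomials (S(f_1,g_3), S(f_2,g_3)) all reduce to 0 modulo the current basis, so we have a Gröbner basis.
Inter-reduce: drop elements whose leading term is divisible by another's, tail-reduce, and make monic.
Reduced Gröbner basis: {a + 2b - 2c + 2, b^2 + bc - 2b - 1}.

Buchberger on the second generating set:
h_1 = -a^2 + 2ac - 2b^2 + c, LT = a^2.
h_2 = 2a^2 + ac + a - b^2 + 2b + c + 2, LT = a^2.

S(h_1,h_2): lcm = a^2. S = 2a - b + c - 1.
  leading term a: no divisor's leading term divides it; move 2a to the remainder.
  leading term b: no divisor's leading term divides it; move -b to the remainder.
  leading term c: no divisor's leading term divides it; move c to the remainder.
  leading term 1: no divisor's leading term divides it; move -1 to the remainder.
  remainder 2a - b + c - 1 ≠ 0; add k_3 = 2a - b + c - 1 to the basis.

S(h_1,k_3): lcm = a^2. S = -2ab - 2a + 2b^2 - c.
  leading term ab: subtract (-b)·k_3 from -2ab - 2a + 2b^2 - c → -2a + b^2 + bc - b - c
  leading term a: subtract (-1)·k_3 from -2a + b^2 + bc - b - c → b^2 + bc - 2b - 1
  leading term b^2: no divisor's leading term divides it; move b^2 to the remainder.
  leading term bc: no divisor's leading term divides it; move bc to the remainder.
  leading term b: no divisor's leading term divides it; move -2b to the remainder.
  leading term 1: no divisor's leading term divides it; move -1 to the remainder.
  remainder b^2 + bc - 2b - 1 ≠ 0; add k_4 = b^2 + bc - 2b - 1 to the basis.

The other S-polynomials (S(h_2,k_3), S(h_1,k_4), S(h_2,k_4), S(k_3,k_4)) all reduce to 0 modulo the current basis, so we have a Gröbner basis.
Inter-reduce: drop elements whose leading term is divisible by another's, tail-reduce, and make monic.
Reduced Gröbner basis: {a + 2b - 2c + 2, b^2 + bc - 2b - 1}.

These coincide, so the ideals are equal.

Yes, the ideals are equal.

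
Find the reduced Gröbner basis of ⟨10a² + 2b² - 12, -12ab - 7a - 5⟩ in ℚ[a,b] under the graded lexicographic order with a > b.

Buchberger's algorithm terminates because the ascending chain of leading-term ideals stabilizes.

f_1 = 10a² + 2b² - 12, LT = a².
f_2 = -12ab - 7a - 5, LT = ab.

S(f_1,f_2): lcm = a²b. S = ⅕b³ - 7/12a² - 5/12a - 6/5b.
  leading term b³: no divisor's leading term divides it; move ⅕b³ to the remainder.
  leading term a²: subtract (-7/120)·f_1 from -7/12a² - 5/12a - 6/5b → 7/60b² - 5/12a - 6/5b - 7/10
  leading term b²: no divisor's leading term divides it; move 7/60b² to the remainder.
  leading term a: no divisor's leading term divides it; move -5/12a to the remainder.
  leading term b: no divisor's leading term divides it; move -6/5b to the remainder.
  leading term 1: no divisor's leading term divides it; move -7/10 to the remainder.
  remainder ⅕b³ + 7/60b² - 5/12a - 6/5b - 7/10 ≠ 0; add g_3 = ⅕b³ + 7/60b² - 5/12a - 6/5b - 7/10 to the basis.

The other S-polynomials (S(f_1,g_3), S(f_2,g_3)) all reduce to 0 modulo the current basis, so we have a Gröbner basis.

G = {b³ + 7/12b² - 25/12a - 6b - 7/2, a² + ⅕b² - 6/5, ab + 7/12a + 5/12}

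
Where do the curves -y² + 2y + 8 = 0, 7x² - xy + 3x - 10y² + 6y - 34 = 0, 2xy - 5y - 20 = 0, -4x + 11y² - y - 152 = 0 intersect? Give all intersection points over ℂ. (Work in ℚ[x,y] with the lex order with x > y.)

Compute a lex Gröbner basis by Buchberger's algorithm.
f_1 = -y² + 2y + 8, LT = y².
f_2 = 7x² - xy + 3x - 10y² + 6y - 34, LT = x².
f_3 = 2xy - 5y - 20, LT = xy.
f_4 = -4x + 11y² - y - 152, LT = x.

S(f_1,f_3): lcm = xy². S = -2xy - 8x + 5/2y² + 10y.
  leading term xy: subtract (-1)·f_3 from -2xy - 8x + 5/2y² + 10y → -8x + 5/2y² + 5y - 20
  leading term x: subtract (2)·f_4 from -8x + 5/2y² + 5y - 20 → -39/2y² + 7y + 284
  leading term y²: subtract (39/2)·f_1 from -39/2y² + 7y + 284 → -32y + 128
  leading term y: no divisor's leading term divides it; move -32y to the remainder.
  leading term 1: no divisor's leading term divides it; move 128 to the remainder.
  remainder -32y + 128 ≠ 0; add h_5 = -32y + 128 to the basis.

The other S-polynomials (S(f_1,f_2), S(f_1,f_4), S(f_2,f_3), S(f_2,f_4), S(f_3,f_4), S(f_1,h_5), S(f_2,h_5), S(f_3,h_5), S(f_4,h_5)) all reduce to 0 modulo the current basis, so we have a Gröbner basis.
Inter-reduce: drop elements whose leading term is divisible by another's, tail-reduce, and make monic.
Reduced Gröbner basis: {x - 5, y - 4}.

A lex Gröbner basis eliminates variables successively. Here y - 4 depends only on y, with roots {4}; lifting each root through the earlier basis elements recovers the full solutions.
  y = 4: the earlier basis element becomes x - 5 = 0, giving x = 5 — point (5, 4).
Each listed point satisfies every original equation (direct substitution).

{(5, 4)}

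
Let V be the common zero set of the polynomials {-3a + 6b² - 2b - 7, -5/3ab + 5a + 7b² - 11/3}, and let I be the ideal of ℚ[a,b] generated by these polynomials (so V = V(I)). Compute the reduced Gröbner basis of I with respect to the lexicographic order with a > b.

G = {a - 2b² + ⅔b + 7/3, b³ - 163/30b² - ⅙b + 23/5}

f_1 = -3a + 6b² - 2b - 7, LT = a.
f_2 = -5/3ab + 5a + 7b² - 11/3, LT = ab.

S(f_1,f_2): lcm = ab. S = 3a - 2b³ + 73/15b² + 7/3b - 11/5.
  reduce S modulo (f_1, f_2):
  remainder -2b³ + 163/15b² + ⅓b - 46/5 ≠ 0; add g_3 = -2b³ + 163/15b² + ⅓b - 46/5 to the basis.

The other S-polynomials (S(f_1,g_3), S(f_2,g_3)) all reduce to 0 modulo the current basis, so we have a Gröbner basis.
Inter-reduce: drop elements whose leading term is divisible by another's, tail-reduce, and make monic.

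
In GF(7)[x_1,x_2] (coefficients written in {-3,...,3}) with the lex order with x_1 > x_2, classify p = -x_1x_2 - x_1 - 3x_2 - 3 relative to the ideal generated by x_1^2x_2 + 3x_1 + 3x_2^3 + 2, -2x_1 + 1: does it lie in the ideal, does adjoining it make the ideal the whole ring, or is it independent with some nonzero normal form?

-x_1x_2 - x_1 - 3x_2 - 3 lies in I (it reduces to 0).

First compute the reduced Gröbner basis of I by Buchberger's algorithm.
f_1 = x_1^2x_2 + 3x_1 + 3x_2^3 + 2, LT = x_1^2x_2.
f_2 = -2x_1 + 1, LT = x_1.

S(f_1,f_2): lcm = x_1^2x_2. S = -3x_1x_2 + 3x_1 + 3x_2^3 + 2.
  leading term x_1x_2: subtract (-2x_2)·f_2 from -3x_1x_2 + 3x_1 + 3x_2^3 + 2 → 3x_1 + 3x_2^3 + 2x_2 + 2
  leading term x_1: subtract (2)·f_2 from 3x_1 + 3x_2^3 + 2x_2 + 2 → 3x_2^3 + 2x_2
  leading term x_2^3: no divisor's leading term divides it; move 3x_2^3 to the remainder.
  leading term x_2: no divisor's leading term divides it; move 2x_2 to the remainder.
  remainder 3x_2^3 + 2x_2 ≠ 0; add h_3 = 3x_2^3 + 2x_2 to the basis.

The other S-polynomials (S(f_1,h_3), S(f_2,h_3)) all reduce to 0 modulo the current basis, so we have a Gröbner basis.
Inter-reduce: drop elements whose leading term is divisible by another's, tail-reduce, and make monic.
Reduced Gröbner basis: {x_1 + 3, x_2^3 + 3x_2}.
Label its elements g_1 = x_1 + 3, g_2 = x_2^3 + 3x_2.

Reduce p = -x_1x_2 - x_1 - 3x_2 - 3 modulo G:
  leading term x_1x_2: subtract (-x_2)·g_1 from -x_1x_2 - x_1 - 3x_2 - 3 → -x_1 - 3
  leading term x_1: subtract (-1)·g_1 from -x_1 - 3 → 0
  normal form = 0.
Since the normal form is 0, p ∈ I.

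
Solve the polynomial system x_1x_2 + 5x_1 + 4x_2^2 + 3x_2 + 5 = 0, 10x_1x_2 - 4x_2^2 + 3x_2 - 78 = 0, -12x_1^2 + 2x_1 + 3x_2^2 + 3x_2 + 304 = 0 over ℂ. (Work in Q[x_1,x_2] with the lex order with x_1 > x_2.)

{(-5, -2)}

Compute a lex Gröbner basis by Buchberger's algorithm.
f_1 = x_1x_2 + 5x_1 + 4x_2^2 + 3x_2 + 5, LT = x_1x_2.
f_2 = 10x_1x_2 - 4x_2^2 + 3x_2 - 78, LT = x_1x_2.
f_3 = -12x_1^2 + 2x_1 + 3x_2^2 + 3x_2 + 304, LT = x_1^2.

S(f_1,f_2): lcm = x_1x_2. S = 5x_1 + 22/5x_2^2 + 27/10x_2 + 64/5.
  leading term x_1: no divisor's leading term divides it; move 5x_1 to the remainder.
  leading term x_2^2: no divisor's leading term divides it; move 22/5x_2^2 to the remainder.
  leading term x_2: no divisor's leading term divides it; move 27/10x_2 to the remainder.
  leading term 1: no divisor's leading term divides it; move 64/5 to the remainder.
  remainder 5x_1 + 22/5x_2^2 + 27/10x_2 + 64/5 ≠ 0; add h_4 = 5x_1 + 22/5x_2^2 + 27/10x_2 + 64/5 to the basis.

S(f_1,f_3): lcm = x_1^2x_2. S = 5x_1^2 + 4x_1x_2^2 + 19/6x_1x_2 + 5x_1 + 1/4x_2^3 + 1/4x_2^2 + 76/3x_2.
  leading term x_1^2: subtract (-5/12)·f_3 from 5x_1^2 + 4x_1x_2^2 + 19/6x_1x_2 + 5x_1 + 1/4x_2^3 + 1/4x_2^2 + 76/3x_2 → 4x_1x_2^2 + 19/6x_1x_2 + 35/6x_1 + 1/4x_2^3 + 3/2x_2^2 + 319/12x_2 + 380/3
  leading term x_1x_2^2: subtract (4x_2)·f_1 from 4x_1x_2^2 + 19/6x_1x_2 + 35/6x_1 + 1/4x_2^3 + 3/2x_2^2 + 319/12x_2 + 380/3 → -101/6x_1x_2 + 35/6x_1 - 63/4x_2^3 - 21/2x_2^2 + 79/12x_2 + 380/3
  leading term x_1x_2: subtract (-101/6)·f_1 from -101/6x_1x_2 + 35/6x_1 - 63/4x_2^3 - 21/2x_2^2 + 79/12x_2 + 380/3 → 90x_1 - 63/4x_2^3 + 341/6x_2^2 + 685/12x_2 + 1265/6
  leading term x_1: subtract (18)·h_4 from 90x_1 - 63/4x_2^3 + 341/6x_2^2 + 685/12x_2 + 1265/6 → -63/4x_2^3 - 671/30x_2^2 + 509/60x_2 - 587/30
  leading term x_2^3: no divisor's leading term divides it; move -63/4x_2^3 to the remainder.
  leading term x_2^2: no divisor's leading term divides it; move -671/30x_2^2 to the remainder.
  leading term x_2: no divisor's leading term divides it; move 509/60x_2 to the remainder.
  leading term 1: no divisor's leading term divides it; move -587/30 to the remainder.
  remainder -63/4x_2^3 - 671/30x_2^2 + 509/60x_2 - 587/30 ≠ 0; add h_5 = -63/4x_2^3 - 671/30x_2^2 + 509/60x_2 - 587/30 to the basis.

S(f_2,f_3): lcm = x_1^2x_2. S = -2/5x_1x_2^2 + 7/15x_1x_2 - 39/5x_1 + 1/4x_2^3 + 1/4x_2^2 + 76/3x_2.
  leading term x_1x_2^2: subtract (-2/5x_2)·f_1 from -2/5x_1x_2^2 + 7/15x_1x_2 - 39/5x_1 + 1/4x_2^3 + 1/4x_2^2 + 76/3x_2 → 37/15x_1x_2 - 39/5x_1 + 37/20x_2^3 + 29/20x_2^2 + 82/3x_2
  leading term x_1x_2: subtract (37/15)·f_1 from 37/15x_1x_2 - 39/5x_1 + 37/20x_2^3 + 29/20x_2^2 + 82/3x_2 → -302/15x_1 + 37/20x_2^3 - 101/12x_2^2 + 299/15x_2 - 37/3
  leading term x_1: subtract (-302/75)·h_4 from -302/15x_1 + 37/20x_2^3 - 101/12x_2^2 + 299/15x_2 - 37/3 → 37/20x_2^3 + 13951/1500x_2^2 + 11552/375x_2 + 4901/125
  leading term x_2^3: subtract (-37/315)·h_5 from 37/20x_2^3 + 13951/1500x_2^2 + 11552/375x_2 + 4901/125 → 630643/94500x_2^2 + 3005269/94500x_2 + 1743983/47250
  leading term x_2^2: no divisor's leading term divides it; move 630643/94500x_2^2 to the remainder.
  leading term x_2: no divisor's leading term divides it; move 3005269/94500x_2 to the remainder.
  leading term 1: no divisor's leading term divides it; move 1743983/47250 to the remainder.
  remainder 630643/94500x_2^2 + 3005269/94500x_2 + 1743983/47250 ≠ 0; add h_6 = 630643/94500x_2^2 + 3005269/94500x_2 + 1743983/47250 to the basis.

S(f_1,h_4): lcm = x_1x_2. S = 5x_1 - 22/25x_2^3 + 173/50x_2^2 + 11/25x_2 + 5.
  leading term x_1: subtract (1)·h_4 from 5x_1 - 22/25x_2^3 + 173/50x_2^2 + 11/25x_2 + 5 → -22/25x_2^3 - 47/50x_2^2 - 113/50x_2 - 39/5
  leading term x_2^3: subtract (88/1575)·h_5 from -22/25x_2^3 - 47/50x_2^2 - 113/50x_2 - 39/5 → 14633/47250x_2^2 - 129181/47250x_2 - 158447/23625
  leading term x_2^2: subtract (29266/630643)·h_6 from 14633/47250x_2^2 - 129181/47250x_2 - 158447/23625 → -199116182/47298225x_2 - 398232364/47298225
  leading term x_2: no divisor's leading term divides it; move -199116182/47298225x_2 to the remainder.
  leading term 1: no divisor's leading term divides it; move -398232364/47298225 to the remainder.
  remainder -199116182/47298225x_2 - 398232364/47298225 ≠ 0; add h_7 = -199116182/47298225x_2 - 398232364/47298225 to the basis.

The other S-polynomials (S(f_2,h_4), S(f_3,h_4), S(f_1,h_5), S(f_2,h_5), S(f_3,h_5), S(h_4,h_5), S(f_1,h_6), S(f_2,h_6), S(f_3,h_6), S(h_4,h_6), S(h_5,h_6), S(f_1,h_7), S(f_2,h_7), S(f_3,h_7), S(h_4,h_7), S(h_5,h_7), S(h_6,h_7)) all reduce to 0 modulo the current basis, so we have a Gröbner basis.
Inter-reduce: drop elements whose leading term is divisible by another's, tail-reduce, and make monic.
Reduced Gröbner basis: {x_1 + 5, x_2 + 2}.

The lex basis is triangular: the last element involves only x_2. Solving x_2 + 2 = 0 gives x_2 ∈ {-2}; substituting each value into the earlier elements determines the remaining variables.
  x_2 = -2: the earlier basis element becomes x_1 + 5 = 0, giving x_1 = -5 — point (-5, -2).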